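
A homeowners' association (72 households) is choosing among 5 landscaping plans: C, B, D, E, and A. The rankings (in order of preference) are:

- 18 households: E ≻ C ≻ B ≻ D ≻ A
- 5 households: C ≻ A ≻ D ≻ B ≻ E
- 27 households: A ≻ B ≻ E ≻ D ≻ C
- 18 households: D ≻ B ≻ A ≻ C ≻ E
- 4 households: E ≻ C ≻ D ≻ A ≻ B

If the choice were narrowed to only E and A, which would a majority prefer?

A

Voters preferring E to A: 22; preferring A to E: 50.
A wins the head-to-head.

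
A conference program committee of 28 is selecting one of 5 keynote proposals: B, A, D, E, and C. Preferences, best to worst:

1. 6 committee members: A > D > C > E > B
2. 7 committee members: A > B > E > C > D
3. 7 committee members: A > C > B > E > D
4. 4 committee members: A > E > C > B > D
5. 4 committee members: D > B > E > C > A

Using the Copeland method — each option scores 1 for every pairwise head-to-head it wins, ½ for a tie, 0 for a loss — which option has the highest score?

B: beats D and E; loses to A and C → score 2.
A: beats B, D, E, and C → score 4.
D: loses to B, A, E, and C → score 0.
E: beats D and C; loses to B and A → score 2.
C: beats B and D; loses to A and E → score 2.
A has the best pairwise record.

A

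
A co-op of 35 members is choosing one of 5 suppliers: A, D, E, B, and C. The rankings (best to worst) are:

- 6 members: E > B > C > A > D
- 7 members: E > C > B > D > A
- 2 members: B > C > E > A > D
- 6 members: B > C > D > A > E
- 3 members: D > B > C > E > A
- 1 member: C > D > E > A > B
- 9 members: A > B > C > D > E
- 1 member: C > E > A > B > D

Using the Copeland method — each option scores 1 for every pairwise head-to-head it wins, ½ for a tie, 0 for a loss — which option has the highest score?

B

A: beats D; loses to E, B, and C → score 1.
D: beats E; loses to A, B, and C → score 1.
E: beats A; loses to D, B, and C → score 1.
B: beats A, D, E, and C → score 4.
C: beats A, D, and E; loses to B → score 3.
B has the best pairwise record.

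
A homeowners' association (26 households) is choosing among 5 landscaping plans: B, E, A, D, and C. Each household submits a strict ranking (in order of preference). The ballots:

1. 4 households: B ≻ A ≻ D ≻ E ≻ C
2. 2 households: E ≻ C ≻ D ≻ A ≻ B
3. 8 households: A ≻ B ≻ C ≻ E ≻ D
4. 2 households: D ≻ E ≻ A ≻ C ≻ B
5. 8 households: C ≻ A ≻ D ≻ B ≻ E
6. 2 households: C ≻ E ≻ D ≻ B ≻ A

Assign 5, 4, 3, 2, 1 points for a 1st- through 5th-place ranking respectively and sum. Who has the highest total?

A

B: 4·5 + 2·1 + 8·4 + 2·1 + 8·2 + 2·2 = 76
E: 4·2 + 2·5 + 8·2 + 2·4 + 8·1 + 2·4 = 58
A: 4·4 + 2·2 + 8·5 + 2·3 + 8·4 + 2·1 = 100
D: 4·3 + 2·3 + 8·1 + 2·5 + 8·3 + 2·3 = 66
C: 4·1 + 2·4 + 8·3 + 2·2 + 8·5 + 2·5 = 90
A has the highest Borda score (100).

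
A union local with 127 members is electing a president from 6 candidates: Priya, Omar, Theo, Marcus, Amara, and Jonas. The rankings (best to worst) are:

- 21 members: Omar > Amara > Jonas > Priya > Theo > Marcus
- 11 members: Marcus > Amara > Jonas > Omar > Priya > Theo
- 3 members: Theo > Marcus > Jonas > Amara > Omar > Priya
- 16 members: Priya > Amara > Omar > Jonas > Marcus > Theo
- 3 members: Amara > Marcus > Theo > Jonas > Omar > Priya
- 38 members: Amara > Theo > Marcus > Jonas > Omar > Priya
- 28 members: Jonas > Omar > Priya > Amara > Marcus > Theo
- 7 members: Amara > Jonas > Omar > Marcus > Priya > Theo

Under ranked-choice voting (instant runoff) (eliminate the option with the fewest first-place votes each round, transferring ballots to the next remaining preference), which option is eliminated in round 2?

Marcus

Round 1: Priya 16, Omar 21, Theo 3, Marcus 11, Amara 48, Jonas 28. Eliminate Theo.
Round 2: Priya 16, Omar 21, Marcus 14, Amara 48, Jonas 28. Eliminate Marcus.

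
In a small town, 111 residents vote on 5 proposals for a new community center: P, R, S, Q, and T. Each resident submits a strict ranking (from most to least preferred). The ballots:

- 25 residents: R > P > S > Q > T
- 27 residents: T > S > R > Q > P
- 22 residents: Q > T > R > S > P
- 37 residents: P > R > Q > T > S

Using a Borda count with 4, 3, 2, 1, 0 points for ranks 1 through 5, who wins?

R

P: 25·3 + 27·0 + 22·0 + 37·4 = 223
R: 25·4 + 27·2 + 22·2 + 37·3 = 309
S: 25·2 + 27·3 + 22·1 + 37·0 = 153
Q: 25·1 + 27·1 + 22·4 + 37·2 = 214
T: 25·0 + 27·4 + 22·3 + 37·1 = 211
R has the highest Borda score (309).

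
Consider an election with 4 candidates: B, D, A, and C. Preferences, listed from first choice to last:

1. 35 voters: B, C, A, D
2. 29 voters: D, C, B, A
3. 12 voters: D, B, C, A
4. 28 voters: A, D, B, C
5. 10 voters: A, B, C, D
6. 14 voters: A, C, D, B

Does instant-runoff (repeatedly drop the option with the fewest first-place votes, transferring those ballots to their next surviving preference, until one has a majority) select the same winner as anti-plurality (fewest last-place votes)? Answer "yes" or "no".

no

Instant-runoff — R1 B 35, D 41, A 52, C 0 (C out); R2 B 35, D 41, A 52 (B out); R3 D 41, A 87 (A winner). Winner: A.
Anti-plurality — last-place votes: B 14, D 45, A 41, C 28. Winner: B.
The two methods disagree.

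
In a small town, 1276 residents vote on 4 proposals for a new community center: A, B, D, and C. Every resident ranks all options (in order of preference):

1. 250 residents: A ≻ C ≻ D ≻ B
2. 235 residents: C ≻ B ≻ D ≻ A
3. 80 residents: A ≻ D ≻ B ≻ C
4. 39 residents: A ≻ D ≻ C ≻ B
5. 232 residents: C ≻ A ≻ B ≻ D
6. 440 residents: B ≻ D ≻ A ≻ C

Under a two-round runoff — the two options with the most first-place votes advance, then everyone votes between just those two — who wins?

Round 1 first-place votes: A 369, B 440, D 0, C 467.
C and B advance.
Runoff: C is preferred to B by 756 voters; B by 520.
C wins the runoff.

C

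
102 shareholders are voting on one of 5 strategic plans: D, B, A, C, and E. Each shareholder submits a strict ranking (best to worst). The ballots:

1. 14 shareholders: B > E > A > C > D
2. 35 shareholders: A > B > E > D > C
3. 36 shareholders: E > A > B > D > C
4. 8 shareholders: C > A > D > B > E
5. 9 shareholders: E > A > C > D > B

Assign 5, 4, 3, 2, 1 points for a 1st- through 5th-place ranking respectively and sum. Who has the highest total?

D: 14·1 + 35·2 + 36·2 + 8·3 + 9·2 = 198
B: 14·5 + 35·4 + 36·3 + 8·2 + 9·1 = 343
A: 14·3 + 35·5 + 36·4 + 8·4 + 9·4 = 429
C: 14·2 + 35·1 + 36·1 + 8·5 + 9·3 = 166
E: 14·4 + 35·3 + 36·5 + 8·1 + 9·5 = 394
A has the highest Borda score (429).

A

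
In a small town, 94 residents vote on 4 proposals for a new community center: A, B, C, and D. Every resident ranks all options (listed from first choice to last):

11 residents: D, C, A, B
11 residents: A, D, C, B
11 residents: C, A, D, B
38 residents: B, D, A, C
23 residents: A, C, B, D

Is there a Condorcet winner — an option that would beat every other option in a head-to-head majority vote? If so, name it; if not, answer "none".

Checking pairwise contests:
D beats A 49–45.
A beats B 56–38.
A beats C 72–22.
B beats D 61–33.
Every option loses at least one head-to-head, so there is no Condorcet winner.

none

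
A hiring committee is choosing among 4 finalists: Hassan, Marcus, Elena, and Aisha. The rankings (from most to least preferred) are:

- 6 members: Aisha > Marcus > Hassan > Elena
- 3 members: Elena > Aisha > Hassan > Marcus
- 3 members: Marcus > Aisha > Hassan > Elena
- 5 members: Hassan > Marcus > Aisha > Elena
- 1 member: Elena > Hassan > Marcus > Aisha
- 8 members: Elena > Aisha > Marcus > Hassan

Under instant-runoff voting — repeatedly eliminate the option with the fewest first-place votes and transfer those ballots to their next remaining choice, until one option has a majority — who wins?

Round 1: Hassan 5, Marcus 3, Elena 12, Aisha 6. Eliminate Marcus.
Round 2: Hassan 5, Elena 12, Aisha 9. Eliminate Hassan.
Round 3: Elena 12, Aisha 14. Aisha has a majority.

Aisha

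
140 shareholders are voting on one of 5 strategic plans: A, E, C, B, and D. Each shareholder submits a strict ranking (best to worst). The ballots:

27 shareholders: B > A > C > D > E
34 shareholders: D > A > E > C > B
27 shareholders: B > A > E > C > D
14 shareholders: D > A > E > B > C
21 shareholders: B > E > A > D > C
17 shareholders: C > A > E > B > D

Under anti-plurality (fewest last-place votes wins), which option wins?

A

Last-place votes: A 0, E 27, C 35, B 34, D 44.
A is ranked last by the fewest voters, so A wins.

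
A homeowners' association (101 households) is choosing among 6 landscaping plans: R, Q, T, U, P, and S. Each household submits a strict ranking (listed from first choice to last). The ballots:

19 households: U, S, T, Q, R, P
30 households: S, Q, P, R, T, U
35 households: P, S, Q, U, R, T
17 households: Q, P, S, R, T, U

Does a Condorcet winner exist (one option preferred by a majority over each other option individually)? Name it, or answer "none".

Checking pairwise contests:
Q beats R 101–0.
S beats Q 84–17.
R beats T 82–19.
Q beats U 82–19.
Q beats P 66–35.
P beats S 52–49.
Every option loses at least one head-to-head, so there is no Condorcet winner.

none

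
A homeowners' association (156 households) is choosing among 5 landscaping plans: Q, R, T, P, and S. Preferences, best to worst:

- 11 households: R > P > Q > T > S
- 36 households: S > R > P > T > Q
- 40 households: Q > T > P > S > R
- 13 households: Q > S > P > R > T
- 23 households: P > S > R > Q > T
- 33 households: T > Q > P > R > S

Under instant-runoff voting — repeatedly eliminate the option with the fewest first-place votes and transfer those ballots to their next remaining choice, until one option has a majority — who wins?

Round 1: Q 53, R 11, T 33, P 23, S 36. Eliminate R.
Round 2: Q 53, T 33, P 34, S 36. Eliminate T.
Round 3: Q 86, P 34, S 36. Q has a majority.

Q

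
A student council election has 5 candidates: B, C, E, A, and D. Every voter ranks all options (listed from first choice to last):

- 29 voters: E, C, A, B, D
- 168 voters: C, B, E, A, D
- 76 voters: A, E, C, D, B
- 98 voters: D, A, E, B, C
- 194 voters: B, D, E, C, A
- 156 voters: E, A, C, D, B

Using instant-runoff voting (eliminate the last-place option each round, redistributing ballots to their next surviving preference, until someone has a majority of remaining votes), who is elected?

Round 1: B 194, C 168, E 185, A 76, D 98. Eliminate A.
Round 2: B 194, C 168, E 261, D 98. Eliminate D.
Round 3: B 194, C 168, E 359. Eliminate C.
Round 4: B 362, E 359. B has a majority.

B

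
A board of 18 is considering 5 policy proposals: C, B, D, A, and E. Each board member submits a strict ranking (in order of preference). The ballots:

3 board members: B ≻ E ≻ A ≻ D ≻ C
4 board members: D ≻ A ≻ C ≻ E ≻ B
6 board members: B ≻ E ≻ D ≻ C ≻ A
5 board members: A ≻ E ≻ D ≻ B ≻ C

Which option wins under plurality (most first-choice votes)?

B

First-place votes: C 0, B 9, D 4, A 5, E 0.
B has the most first-place votes.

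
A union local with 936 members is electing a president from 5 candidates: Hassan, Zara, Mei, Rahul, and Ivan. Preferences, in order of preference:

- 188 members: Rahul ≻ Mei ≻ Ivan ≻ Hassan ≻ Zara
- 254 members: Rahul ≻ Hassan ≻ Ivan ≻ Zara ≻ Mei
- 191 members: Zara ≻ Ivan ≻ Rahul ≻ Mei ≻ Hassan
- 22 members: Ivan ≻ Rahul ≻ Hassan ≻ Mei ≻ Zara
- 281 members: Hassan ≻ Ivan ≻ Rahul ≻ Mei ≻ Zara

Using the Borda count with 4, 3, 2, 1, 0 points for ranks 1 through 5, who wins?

Hassan: 188·1 + 254·3 + 191·0 + 22·2 + 281·4 = 2118
Zara: 188·0 + 254·1 + 191·4 + 22·0 + 281·0 = 1018
Mei: 188·3 + 254·0 + 191·1 + 22·1 + 281·1 = 1058
Rahul: 188·4 + 254·4 + 191·2 + 22·3 + 281·2 = 2778
Ivan: 188·2 + 254·2 + 191·3 + 22·4 + 281·3 = 2388
Rahul has the highest Borda score (2778).

Rahul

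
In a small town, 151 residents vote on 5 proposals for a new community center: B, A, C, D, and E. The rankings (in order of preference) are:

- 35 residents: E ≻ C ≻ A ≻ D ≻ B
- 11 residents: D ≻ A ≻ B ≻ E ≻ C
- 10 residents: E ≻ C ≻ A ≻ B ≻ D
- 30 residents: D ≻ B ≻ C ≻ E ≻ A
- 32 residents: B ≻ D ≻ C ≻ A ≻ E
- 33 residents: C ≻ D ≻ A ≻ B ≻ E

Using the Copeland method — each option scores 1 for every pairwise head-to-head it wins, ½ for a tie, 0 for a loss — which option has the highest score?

C

B: beats E; loses to A, C, and D → score 1.
A: beats B and E; loses to C and D → score 2.
C: beats B, A, D, and E → score 4.
D: beats B, A, and E; loses to C → score 3.
E: loses to B, A, C, and D → score 0.
C has the best pairwise record.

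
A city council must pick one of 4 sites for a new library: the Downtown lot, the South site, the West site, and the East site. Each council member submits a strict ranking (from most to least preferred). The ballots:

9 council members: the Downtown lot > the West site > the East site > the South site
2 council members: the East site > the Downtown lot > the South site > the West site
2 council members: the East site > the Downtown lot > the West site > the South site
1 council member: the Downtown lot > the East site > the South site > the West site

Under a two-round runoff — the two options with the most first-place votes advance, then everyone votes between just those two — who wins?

the Downtown lot

Round 1 first-place votes: the Downtown lot 10, the South site 0, the West site 0, the East site 4.
the Downtown lot and the East site advance.
Runoff: the Downtown lot is preferred to the East site by 10 voters; the East site by 4.
the Downtown lot wins the runoff.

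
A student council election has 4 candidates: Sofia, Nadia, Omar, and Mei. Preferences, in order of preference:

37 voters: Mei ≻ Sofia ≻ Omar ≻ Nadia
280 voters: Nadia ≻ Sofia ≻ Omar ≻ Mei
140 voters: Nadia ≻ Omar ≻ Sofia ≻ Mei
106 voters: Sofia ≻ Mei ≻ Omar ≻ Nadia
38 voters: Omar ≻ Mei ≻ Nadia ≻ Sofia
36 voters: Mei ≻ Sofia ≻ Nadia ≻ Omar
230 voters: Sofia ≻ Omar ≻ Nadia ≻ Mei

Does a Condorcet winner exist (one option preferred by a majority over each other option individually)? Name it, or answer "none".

Nadia vs Sofia: 458–409 for Nadia.
Nadia vs Omar: 456–411 for Nadia.
Nadia vs Mei: 650–217 for Nadia.
Nadia beats every other option head-to-head.

Nadia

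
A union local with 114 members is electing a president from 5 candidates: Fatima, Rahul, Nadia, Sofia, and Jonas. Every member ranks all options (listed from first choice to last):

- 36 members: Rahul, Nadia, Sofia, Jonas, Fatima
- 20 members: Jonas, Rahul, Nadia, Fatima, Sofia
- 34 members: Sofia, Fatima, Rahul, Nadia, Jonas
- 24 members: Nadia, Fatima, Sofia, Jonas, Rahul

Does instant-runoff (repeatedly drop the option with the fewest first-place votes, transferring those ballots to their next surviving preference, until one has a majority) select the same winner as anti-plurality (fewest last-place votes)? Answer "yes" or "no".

Instant-runoff — R1 Fatima 0, Rahul 36, Nadia 24, Sofia 34, Jonas 20 (Fatima out); R2 Rahul 36, Nadia 24, Sofia 34, Jonas 20 (Jonas out); R3 Rahul 56, Nadia 24, Sofia 34 (Nadia out); R4 Rahul 56, Sofia 58 (Sofia winner). Winner: Sofia.
Anti-plurality — last-place votes: Fatima 36, Rahul 24, Nadia 0, Sofia 20, Jonas 34. Winner: Nadia.
The two methods disagree.

no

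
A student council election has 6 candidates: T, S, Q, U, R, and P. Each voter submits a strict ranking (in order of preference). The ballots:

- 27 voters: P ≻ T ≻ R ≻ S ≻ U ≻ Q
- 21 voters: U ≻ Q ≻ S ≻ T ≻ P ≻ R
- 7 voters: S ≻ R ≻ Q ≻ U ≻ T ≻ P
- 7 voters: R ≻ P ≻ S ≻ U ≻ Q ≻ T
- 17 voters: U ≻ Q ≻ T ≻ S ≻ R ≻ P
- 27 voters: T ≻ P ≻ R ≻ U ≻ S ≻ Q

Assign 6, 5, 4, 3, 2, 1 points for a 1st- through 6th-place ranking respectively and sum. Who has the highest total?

T

T: 27·5 + 21·3 + 7·2 + 7·1 + 17·4 + 27·6 = 449
S: 27·3 + 21·4 + 7·6 + 7·4 + 17·3 + 27·2 = 340
Q: 27·1 + 21·5 + 7·4 + 7·2 + 17·5 + 27·1 = 286
U: 27·2 + 21·6 + 7·3 + 7·3 + 17·6 + 27·3 = 405
R: 27·4 + 21·1 + 7·5 + 7·6 + 17·2 + 27·4 = 348
P: 27·6 + 21·2 + 7·1 + 7·5 + 17·1 + 27·5 = 398
T has the highest Borda score (449).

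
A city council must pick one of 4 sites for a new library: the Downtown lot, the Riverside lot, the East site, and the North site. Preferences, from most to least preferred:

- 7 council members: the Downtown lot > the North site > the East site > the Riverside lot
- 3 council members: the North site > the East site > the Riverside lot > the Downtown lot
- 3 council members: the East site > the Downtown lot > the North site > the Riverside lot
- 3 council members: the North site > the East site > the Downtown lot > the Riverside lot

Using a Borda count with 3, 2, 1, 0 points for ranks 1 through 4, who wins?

the Downtown lot: 7·3 + 3·0 + 3·2 + 3·1 = 30
the Riverside lot: 7·0 + 3·1 + 3·0 + 3·0 = 3
the East site: 7·1 + 3·2 + 3·3 + 3·2 = 28
the North site: 7·2 + 3·3 + 3·1 + 3·3 = 35
the North site has the highest Borda score (35).

the North site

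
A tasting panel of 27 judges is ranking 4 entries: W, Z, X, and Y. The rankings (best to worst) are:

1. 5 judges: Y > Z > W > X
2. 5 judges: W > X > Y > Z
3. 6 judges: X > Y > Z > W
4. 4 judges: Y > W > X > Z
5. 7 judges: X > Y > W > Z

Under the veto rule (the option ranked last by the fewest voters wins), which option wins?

Y

Last-place votes: W 6, Z 16, X 5, Y 0.
Y is ranked last by the fewest voters, so Y wins.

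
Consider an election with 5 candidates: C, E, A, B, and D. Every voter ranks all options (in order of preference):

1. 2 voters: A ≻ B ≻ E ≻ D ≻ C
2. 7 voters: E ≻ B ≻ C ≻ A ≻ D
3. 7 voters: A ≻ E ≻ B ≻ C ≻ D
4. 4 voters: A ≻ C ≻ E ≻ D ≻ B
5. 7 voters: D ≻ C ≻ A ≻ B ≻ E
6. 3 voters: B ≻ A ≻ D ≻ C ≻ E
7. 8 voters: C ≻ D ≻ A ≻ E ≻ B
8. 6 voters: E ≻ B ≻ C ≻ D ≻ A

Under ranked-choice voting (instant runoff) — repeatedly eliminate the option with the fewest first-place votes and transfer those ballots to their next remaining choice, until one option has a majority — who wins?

C

Round 1: C 8, E 13, A 13, B 3, D 7. Eliminate B.
Round 2: C 8, E 13, A 16, D 7. Eliminate D.
Round 3: C 15, E 13, A 16. Eliminate E.
Round 4: C 28, A 16. C has a majority.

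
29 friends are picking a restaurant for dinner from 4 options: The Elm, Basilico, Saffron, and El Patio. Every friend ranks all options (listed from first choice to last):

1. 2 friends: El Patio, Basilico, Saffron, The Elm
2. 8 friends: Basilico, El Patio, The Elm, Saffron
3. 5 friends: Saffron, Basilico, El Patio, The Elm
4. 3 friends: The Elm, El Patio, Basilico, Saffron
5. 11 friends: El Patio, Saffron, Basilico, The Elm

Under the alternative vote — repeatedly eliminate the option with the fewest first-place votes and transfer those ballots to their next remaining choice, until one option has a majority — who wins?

Round 1: The Elm 3, Basilico 8, Saffron 5, El Patio 13. Eliminate The Elm.
Round 2: Basilico 8, Saffron 5, El Patio 16. El Patio has a majority.

El Patio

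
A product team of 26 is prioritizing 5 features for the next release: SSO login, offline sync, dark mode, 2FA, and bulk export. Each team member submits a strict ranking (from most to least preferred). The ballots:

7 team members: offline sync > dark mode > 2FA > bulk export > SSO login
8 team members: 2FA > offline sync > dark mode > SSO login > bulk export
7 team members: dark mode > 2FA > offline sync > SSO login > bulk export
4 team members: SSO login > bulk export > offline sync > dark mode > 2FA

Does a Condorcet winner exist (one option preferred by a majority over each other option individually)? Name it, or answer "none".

none

Checking pairwise contests:
offline sync beats SSO login 22–4.
2FA beats offline sync 15–11.
offline sync beats dark mode 19–7.
dark mode beats 2FA 18–8.
SSO login beats bulk export 19–7.
Every option loses at least one head-to-head, so there is no Condorcet winner.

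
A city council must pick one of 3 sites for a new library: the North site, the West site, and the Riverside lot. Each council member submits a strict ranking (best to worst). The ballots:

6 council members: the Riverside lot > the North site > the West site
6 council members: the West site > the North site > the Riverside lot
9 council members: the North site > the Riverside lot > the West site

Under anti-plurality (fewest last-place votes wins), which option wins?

Last-place votes: the North site 0, the West site 15, the Riverside lot 6.
the North site is ranked last by the fewest voters, so the North site wins.

the North site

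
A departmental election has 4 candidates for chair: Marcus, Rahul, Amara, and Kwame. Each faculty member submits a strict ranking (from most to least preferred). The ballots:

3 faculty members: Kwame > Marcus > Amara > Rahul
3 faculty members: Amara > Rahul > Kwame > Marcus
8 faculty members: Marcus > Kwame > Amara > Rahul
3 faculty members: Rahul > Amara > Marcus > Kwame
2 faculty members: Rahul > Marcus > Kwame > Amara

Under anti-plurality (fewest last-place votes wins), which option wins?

Amara

Last-place votes: Marcus 3, Rahul 11, Amara 2, Kwame 3.
Amara is ranked last by the fewest voters, so Amara wins.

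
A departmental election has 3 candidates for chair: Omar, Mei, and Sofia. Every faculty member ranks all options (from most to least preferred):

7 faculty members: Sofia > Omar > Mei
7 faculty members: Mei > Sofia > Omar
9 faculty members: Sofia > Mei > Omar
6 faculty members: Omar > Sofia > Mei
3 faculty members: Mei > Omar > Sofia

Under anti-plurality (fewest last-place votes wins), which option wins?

Last-place votes: Omar 16, Mei 13, Sofia 3.
Sofia is ranked last by the fewest voters, so Sofia wins.

Sofia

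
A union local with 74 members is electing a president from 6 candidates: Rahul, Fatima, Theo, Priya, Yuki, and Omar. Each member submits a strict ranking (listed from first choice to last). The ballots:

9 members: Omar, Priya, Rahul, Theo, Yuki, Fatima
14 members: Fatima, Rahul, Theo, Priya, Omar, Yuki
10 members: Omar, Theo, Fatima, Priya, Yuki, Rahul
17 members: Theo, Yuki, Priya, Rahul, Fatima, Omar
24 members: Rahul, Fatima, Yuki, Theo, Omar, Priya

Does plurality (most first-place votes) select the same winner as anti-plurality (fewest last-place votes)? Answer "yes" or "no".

no

Plurality — first-place votes: Rahul 24, Fatima 14, Theo 17, Priya 0, Yuki 0, Omar 19. Winner: Rahul.
Anti-plurality — last-place votes: Rahul 10, Fatima 9, Theo 0, Priya 24, Yuki 14, Omar 17. Winner: Theo.
The two methods disagree.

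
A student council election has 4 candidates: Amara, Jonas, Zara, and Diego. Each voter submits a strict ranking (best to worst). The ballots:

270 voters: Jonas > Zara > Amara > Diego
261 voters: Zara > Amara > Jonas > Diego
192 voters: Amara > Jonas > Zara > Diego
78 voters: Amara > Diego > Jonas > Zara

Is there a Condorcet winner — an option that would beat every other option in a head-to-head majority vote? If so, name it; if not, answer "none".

Checking pairwise contests:
Zara beats Amara 531–270.
Amara beats Jonas 531–270.
Jonas beats Zara 540–261.
Amara beats Diego 801–0.
Every option loses at least one head-to-head, so there is no Condorcet winner.

none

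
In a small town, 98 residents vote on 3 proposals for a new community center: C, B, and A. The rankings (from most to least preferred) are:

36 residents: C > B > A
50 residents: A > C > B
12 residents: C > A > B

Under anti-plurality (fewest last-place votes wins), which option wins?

C

Last-place votes: C 0, B 62, A 36.
C is ranked last by the fewest voters, so C wins.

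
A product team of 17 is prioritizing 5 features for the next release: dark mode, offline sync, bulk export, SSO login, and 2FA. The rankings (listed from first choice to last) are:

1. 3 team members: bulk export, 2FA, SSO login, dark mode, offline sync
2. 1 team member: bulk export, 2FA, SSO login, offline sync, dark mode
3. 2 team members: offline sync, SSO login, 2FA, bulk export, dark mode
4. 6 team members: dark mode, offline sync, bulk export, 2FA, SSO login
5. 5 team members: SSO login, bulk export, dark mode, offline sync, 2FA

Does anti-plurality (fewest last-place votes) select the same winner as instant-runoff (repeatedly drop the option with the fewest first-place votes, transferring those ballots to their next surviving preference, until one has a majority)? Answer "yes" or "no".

no

Anti-plurality — last-place votes: dark mode 3, offline sync 3, bulk export 0, SSO login 6, 2FA 5. Winner: bulk export.
Instant-runoff — R1 dark mode 6, offline sync 2, bulk export 4, SSO login 5, 2FA 0 (2FA out); R2 dark mode 6, offline sync 2, bulk export 4, SSO login 5 (offline sync out); R3 dark mode 6, bulk export 4, SSO login 7 (bulk export out); R4 dark mode 6, SSO login 11 (SSO login winner). Winner: SSO login.
The two methods disagree.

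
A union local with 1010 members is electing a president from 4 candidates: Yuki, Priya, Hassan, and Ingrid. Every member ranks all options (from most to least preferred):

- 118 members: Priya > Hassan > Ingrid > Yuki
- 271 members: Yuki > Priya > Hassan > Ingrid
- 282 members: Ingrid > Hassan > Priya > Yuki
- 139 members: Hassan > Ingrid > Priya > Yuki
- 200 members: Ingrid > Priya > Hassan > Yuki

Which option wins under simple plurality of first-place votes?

Ingrid

First-place votes: Yuki 271, Priya 118, Hassan 139, Ingrid 482.
Ingrid has the most first-place votes.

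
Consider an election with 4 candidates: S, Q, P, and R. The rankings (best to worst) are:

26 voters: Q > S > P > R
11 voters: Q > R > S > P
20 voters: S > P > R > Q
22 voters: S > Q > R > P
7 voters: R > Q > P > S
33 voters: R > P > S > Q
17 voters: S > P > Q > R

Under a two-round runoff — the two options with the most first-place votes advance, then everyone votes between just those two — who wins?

S

Round 1 first-place votes: S 59, Q 37, P 0, R 40.
S and R advance.
Runoff: S is preferred to R by 85 voters; R by 51.
S wins the runoff.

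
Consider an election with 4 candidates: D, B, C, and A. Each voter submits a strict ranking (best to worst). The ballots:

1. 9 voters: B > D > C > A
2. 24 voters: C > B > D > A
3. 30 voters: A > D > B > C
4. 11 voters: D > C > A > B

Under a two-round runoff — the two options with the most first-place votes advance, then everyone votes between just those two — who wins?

C

Round 1 first-place votes: D 11, B 9, C 24, A 30.
A and C advance.
Runoff: A is preferred to C by 30 voters; C by 44.
C wins the runoff.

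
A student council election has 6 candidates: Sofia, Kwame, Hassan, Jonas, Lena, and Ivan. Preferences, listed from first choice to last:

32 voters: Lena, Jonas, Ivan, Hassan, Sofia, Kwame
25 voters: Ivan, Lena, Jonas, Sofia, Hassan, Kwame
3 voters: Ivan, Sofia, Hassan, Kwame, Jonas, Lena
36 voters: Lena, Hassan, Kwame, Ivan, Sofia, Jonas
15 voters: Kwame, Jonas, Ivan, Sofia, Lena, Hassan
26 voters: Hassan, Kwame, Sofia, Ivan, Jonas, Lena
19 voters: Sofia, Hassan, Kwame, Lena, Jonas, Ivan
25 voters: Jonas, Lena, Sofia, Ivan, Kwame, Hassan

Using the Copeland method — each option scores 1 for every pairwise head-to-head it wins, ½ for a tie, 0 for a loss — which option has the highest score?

Lena

Sofia: beats Kwame; loses to Hassan, Jonas, Lena, and Ivan → score 1.
Kwame: beats Jonas and Ivan; loses to Sofia, Hassan, and Lena → score 2.
Hassan: beats Sofia and Kwame; loses to Jonas, Lena, and Ivan → score 2.
Jonas: beats Sofia, Hassan, and Ivan; loses to Kwame and Lena → score 3.
Lena: beats Sofia, Kwame, Hassan, Jonas, and Ivan → score 5.
Ivan: beats Sofia and Hassan; loses to Kwame, Jonas, and Lena → score 2.
Lena has the best pairwise record.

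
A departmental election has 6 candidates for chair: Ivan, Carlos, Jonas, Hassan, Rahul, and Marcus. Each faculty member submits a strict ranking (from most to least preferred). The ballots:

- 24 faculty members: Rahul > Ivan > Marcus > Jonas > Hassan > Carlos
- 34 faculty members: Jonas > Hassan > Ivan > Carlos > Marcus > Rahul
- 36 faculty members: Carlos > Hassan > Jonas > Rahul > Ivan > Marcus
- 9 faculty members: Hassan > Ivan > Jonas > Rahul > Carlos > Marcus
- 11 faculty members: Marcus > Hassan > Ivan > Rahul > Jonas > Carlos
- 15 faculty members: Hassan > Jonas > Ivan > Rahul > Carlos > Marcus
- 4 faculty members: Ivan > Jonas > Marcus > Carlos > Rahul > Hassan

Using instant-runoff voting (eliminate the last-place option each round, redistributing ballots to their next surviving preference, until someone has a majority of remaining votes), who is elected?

Round 1: Ivan 4, Carlos 36, Jonas 34, Hassan 24, Rahul 24, Marcus 11. Eliminate Ivan.
Round 2: Carlos 36, Jonas 38, Hassan 24, Rahul 24, Marcus 11. Eliminate Marcus.
Round 3: Carlos 36, Jonas 38, Hassan 35, Rahul 24. Eliminate Rahul.
Round 4: Carlos 36, Jonas 62, Hassan 35. Eliminate Hassan.
Round 5: Carlos 36, Jonas 97. Jonas has a majority.

Jonas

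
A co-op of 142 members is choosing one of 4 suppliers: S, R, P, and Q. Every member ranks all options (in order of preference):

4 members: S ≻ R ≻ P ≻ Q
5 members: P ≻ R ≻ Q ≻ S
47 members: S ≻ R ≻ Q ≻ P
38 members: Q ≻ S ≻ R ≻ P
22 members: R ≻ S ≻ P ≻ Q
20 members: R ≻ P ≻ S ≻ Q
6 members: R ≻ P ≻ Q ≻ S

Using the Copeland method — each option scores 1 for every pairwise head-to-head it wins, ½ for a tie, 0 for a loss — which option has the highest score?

S

S: beats R, P, and Q → score 3.
R: beats P and Q; loses to S → score 2.
P: loses to S, R, and Q → score 0.
Q: beats P; loses to S and R → score 1.
S has the best pairwise record.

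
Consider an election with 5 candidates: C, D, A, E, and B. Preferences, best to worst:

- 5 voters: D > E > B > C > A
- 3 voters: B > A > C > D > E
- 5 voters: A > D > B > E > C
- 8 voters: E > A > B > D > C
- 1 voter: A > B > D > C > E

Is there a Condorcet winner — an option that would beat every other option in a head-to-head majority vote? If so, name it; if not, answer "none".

none

Checking pairwise contests:
D beats C 19–3.
A beats D 17–5.
E beats A 13–9.
D beats E 14–8.
A beats B 14–8.
Every option loses at least one head-to-head, so there is no Condorcet winner.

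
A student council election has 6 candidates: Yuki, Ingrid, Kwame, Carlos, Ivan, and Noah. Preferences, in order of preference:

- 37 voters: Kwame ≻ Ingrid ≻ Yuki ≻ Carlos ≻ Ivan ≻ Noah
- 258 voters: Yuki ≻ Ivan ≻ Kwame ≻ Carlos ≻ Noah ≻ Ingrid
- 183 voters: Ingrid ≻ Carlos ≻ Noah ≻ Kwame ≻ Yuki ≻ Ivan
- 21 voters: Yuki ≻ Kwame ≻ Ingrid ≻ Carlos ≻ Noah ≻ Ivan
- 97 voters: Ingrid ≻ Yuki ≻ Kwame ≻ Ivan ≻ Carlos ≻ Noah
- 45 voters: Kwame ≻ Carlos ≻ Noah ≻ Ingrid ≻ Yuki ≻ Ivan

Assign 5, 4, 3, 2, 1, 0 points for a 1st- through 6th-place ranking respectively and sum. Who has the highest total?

Yuki

Yuki: 37·3 + 258·5 + 183·1 + 21·5 + 97·4 + 45·1 = 2122
Ingrid: 37·4 + 258·0 + 183·5 + 21·3 + 97·5 + 45·2 = 1701
Kwame: 37·5 + 258·3 + 183·2 + 21·4 + 97·3 + 45·5 = 1925
Carlos: 37·2 + 258·2 + 183·4 + 21·2 + 97·1 + 45·4 = 1641
Ivan: 37·1 + 258·4 + 183·0 + 21·0 + 97·2 + 45·0 = 1263
Noah: 37·0 + 258·1 + 183·3 + 21·1 + 97·0 + 45·3 = 963
Yuki has the highest Borda score (2122).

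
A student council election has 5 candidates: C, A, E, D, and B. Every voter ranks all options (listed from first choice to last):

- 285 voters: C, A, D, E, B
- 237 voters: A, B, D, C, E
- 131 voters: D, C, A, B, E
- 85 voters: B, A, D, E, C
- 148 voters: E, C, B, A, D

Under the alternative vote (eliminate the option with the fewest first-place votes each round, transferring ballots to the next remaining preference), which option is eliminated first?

B

Round 1: C 285, A 237, E 148, D 131, B 85. Eliminate B.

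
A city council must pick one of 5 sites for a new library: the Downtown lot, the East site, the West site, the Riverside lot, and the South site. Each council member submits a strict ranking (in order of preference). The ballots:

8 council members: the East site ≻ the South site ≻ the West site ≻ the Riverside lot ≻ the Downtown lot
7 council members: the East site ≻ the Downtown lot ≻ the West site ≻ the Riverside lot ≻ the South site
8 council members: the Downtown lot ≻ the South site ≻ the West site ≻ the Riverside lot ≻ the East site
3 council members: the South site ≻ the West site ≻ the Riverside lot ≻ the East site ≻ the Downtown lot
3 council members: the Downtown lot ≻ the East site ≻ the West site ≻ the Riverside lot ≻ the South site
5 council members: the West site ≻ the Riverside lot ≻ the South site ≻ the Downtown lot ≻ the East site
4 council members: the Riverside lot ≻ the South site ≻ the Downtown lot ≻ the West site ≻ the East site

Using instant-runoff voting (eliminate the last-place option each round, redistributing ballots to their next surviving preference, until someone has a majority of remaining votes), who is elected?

the Downtown lot

Round 1: the Downtown lot 11, the East site 15, the West site 5, the Riverside lot 4, the South site 3. Eliminate the South site.
Round 2: the Downtown lot 11, the East site 15, the West site 8, the Riverside lot 4. Eliminate the Riverside lot.
Round 3: the Downtown lot 15, the East site 15, the West site 8. Eliminate the West site.
Round 4: the Downtown lot 20, the East site 18. The Downtown lot has a majority.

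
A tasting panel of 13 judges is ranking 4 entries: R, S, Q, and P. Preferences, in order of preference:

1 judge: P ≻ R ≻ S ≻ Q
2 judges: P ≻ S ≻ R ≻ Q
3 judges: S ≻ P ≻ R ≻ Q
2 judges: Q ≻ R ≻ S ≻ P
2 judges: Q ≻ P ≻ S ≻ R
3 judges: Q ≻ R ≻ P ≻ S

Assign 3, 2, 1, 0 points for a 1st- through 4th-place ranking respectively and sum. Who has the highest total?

P

R: 1·2 + 2·1 + 3·1 + 2·2 + 2·0 + 3·2 = 17
S: 1·1 + 2·2 + 3·3 + 2·1 + 2·1 + 3·0 = 18
Q: 1·0 + 2·0 + 3·0 + 2·3 + 2·3 + 3·3 = 21
P: 1·3 + 2·3 + 3·2 + 2·0 + 2·2 + 3·1 = 22
P has the highest Borda score (22).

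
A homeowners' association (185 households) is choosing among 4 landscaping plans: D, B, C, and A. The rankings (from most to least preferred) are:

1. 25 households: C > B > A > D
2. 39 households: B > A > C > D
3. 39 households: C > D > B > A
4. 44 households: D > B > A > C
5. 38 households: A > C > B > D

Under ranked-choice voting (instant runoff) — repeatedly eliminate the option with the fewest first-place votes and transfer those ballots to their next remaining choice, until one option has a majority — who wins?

C

Round 1: D 44, B 39, C 64, A 38. Eliminate A.
Round 2: D 44, B 39, C 102. C has a majority.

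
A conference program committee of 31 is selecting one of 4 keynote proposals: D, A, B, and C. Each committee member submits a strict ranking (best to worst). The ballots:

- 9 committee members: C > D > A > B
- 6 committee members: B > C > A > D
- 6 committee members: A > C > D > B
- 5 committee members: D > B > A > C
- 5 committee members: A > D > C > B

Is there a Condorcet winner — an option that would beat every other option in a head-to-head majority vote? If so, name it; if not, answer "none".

A

A vs D: 17–14 for A.
A vs B: 20–11 for A.
A vs C: 16–15 for A.
A beats every other option head-to-head.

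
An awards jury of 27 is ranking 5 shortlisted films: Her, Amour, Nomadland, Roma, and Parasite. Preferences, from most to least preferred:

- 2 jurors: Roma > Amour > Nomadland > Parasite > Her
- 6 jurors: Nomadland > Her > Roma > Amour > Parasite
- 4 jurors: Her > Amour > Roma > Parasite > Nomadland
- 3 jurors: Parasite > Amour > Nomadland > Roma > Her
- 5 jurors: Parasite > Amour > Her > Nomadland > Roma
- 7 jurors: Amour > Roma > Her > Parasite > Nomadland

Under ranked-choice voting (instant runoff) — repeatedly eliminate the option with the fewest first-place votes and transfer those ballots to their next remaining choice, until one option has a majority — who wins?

Amour

Round 1: Her 4, Amour 7, Nomadland 6, Roma 2, Parasite 8. Eliminate Roma.
Round 2: Her 4, Amour 9, Nomadland 6, Parasite 8. Eliminate Her.
Round 3: Amour 13, Nomadland 6, Parasite 8. Eliminate Nomadland.
Round 4: Amour 19, Parasite 8. Amour has a majority.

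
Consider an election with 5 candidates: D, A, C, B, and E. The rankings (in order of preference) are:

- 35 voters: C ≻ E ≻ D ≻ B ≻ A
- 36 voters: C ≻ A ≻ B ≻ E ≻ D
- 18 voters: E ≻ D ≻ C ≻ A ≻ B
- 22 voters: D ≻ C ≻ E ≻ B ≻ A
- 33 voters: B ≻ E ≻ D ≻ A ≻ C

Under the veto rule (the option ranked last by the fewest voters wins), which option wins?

E

Last-place votes: D 36, A 57, C 33, B 18, E 0.
E is ranked last by the fewest voters, so E wins.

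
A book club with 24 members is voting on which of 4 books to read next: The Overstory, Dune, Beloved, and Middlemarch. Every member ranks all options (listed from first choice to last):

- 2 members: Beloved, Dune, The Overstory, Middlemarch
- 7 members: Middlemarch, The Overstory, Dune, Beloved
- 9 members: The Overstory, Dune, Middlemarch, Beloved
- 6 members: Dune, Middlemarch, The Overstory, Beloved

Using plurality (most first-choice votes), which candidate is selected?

First-place votes: The Overstory 9, Dune 6, Beloved 2, Middlemarch 7.
The Overstory has the most first-place votes.

The Overstory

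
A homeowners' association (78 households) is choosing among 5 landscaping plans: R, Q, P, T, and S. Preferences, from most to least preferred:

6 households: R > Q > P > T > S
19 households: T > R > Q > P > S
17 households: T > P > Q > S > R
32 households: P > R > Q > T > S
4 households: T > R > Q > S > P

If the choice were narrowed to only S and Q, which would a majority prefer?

Voters preferring S to Q: 0; preferring Q to S: 78.
Q wins the head-to-head.

Q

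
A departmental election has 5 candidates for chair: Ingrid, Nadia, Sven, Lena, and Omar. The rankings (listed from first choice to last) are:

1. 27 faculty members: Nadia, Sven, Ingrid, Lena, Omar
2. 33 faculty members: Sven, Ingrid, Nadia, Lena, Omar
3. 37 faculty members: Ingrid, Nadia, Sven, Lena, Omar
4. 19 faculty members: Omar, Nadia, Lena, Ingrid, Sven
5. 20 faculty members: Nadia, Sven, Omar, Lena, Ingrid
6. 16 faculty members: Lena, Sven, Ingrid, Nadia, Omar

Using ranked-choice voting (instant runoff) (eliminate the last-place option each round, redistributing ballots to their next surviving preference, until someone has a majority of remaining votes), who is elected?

Round 1: Ingrid 37, Nadia 47, Sven 33, Lena 16, Omar 19. Eliminate Lena.
Round 2: Ingrid 37, Nadia 47, Sven 49, Omar 19. Eliminate Omar.
Round 3: Ingrid 37, Nadia 66, Sven 49. Eliminate Ingrid.
Round 4: Nadia 103, Sven 49. Nadia has a majority.

Nadia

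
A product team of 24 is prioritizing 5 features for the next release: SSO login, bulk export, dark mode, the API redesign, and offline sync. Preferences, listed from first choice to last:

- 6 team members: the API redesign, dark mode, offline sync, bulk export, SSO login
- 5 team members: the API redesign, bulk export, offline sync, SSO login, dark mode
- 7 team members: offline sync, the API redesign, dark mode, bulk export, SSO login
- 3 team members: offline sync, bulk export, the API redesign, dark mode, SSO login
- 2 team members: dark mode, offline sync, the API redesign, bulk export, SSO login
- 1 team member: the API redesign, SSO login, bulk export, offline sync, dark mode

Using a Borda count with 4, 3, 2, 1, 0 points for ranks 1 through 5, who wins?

the API redesign

SSO login: 6·0 + 5·1 + 7·0 + 3·0 + 2·0 + 1·3 = 8
bulk export: 6·1 + 5·3 + 7·1 + 3·3 + 2·1 + 1·2 = 41
dark mode: 6·3 + 5·0 + 7·2 + 3·1 + 2·4 + 1·0 = 43
the API redesign: 6·4 + 5·4 + 7·3 + 3·2 + 2·2 + 1·4 = 79
offline sync: 6·2 + 5·2 + 7·4 + 3·4 + 2·3 + 1·1 = 69
the API redesign has the highest Borda score (79).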